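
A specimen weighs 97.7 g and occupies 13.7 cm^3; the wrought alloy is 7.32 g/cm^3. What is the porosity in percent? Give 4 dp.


rho_part = 97.7 / 13.7 = 7.13138686 g/cm^3
Porosity = (1 - 7.13138686/7.32)*100 = 2.5767 %


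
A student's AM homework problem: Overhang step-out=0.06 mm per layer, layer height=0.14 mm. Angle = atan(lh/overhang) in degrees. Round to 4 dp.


angle = atan(0.14/0.06) = 66.8014 degrees


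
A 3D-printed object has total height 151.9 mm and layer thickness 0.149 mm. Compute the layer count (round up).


Layers = ceil(151.9/0.149) = 1020


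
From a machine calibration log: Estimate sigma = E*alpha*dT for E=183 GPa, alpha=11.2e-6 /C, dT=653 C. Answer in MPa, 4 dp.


sigma = 183*1000 * 11.2e-6 * 653 = 1338.3888 MPa


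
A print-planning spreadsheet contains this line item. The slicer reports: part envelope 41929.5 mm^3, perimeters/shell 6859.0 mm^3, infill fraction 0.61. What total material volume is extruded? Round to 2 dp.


V_infill = (41929.5 - 6859.0) * 0.61 = 21393.01
V_total = 6859.0 + 21393.01 = 28252.01 mm^3


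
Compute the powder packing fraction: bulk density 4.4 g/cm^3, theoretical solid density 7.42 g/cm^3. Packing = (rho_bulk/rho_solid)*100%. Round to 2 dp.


Packing = (4.4/7.42)*100 = 59.3 %


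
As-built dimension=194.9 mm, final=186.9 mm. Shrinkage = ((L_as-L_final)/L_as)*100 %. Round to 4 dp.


Shrinkage = ((194.9-186.9)/194.9)*100 = 4.1047 %


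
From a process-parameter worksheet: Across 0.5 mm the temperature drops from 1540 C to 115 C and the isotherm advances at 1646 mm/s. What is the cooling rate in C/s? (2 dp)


G = (1540-115)/0.5 = 2850.0 C/mm
CR = 2850.0 * 1646 = 4691100.0 C/s


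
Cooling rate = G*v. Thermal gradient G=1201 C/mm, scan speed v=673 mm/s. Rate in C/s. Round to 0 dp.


CR = 1201 * 673 = 808273 C/s


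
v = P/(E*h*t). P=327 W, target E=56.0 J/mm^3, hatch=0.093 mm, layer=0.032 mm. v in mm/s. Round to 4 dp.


v = 327 / (56.0*0.093*0.032) = 1962.1256 mm/s


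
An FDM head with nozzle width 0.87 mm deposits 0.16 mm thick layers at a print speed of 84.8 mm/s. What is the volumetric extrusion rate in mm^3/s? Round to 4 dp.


Rate = 0.87 * 0.16 * 84.8 = 11.8042 mm^3/s


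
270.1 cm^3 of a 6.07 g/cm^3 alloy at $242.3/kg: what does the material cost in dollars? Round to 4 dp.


Mass = 270.1*6.07/1000 = 1.639507 kg
Cost = 1.639507 * 242.3 = 397.2525 $


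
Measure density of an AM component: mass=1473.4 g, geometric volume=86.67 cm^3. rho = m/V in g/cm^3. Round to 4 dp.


rho = 1473.4 / 86.67 = 17.0001 g/cm^3


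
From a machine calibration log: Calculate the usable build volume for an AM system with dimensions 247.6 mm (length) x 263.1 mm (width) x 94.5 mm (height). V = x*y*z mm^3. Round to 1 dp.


V = 247.6 * 263.1 * 94.5 = 6156066.4 mm^3


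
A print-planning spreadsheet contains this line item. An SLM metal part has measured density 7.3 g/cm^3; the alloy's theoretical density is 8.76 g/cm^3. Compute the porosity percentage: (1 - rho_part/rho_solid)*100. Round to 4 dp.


Porosity = (1-7.3/8.76)*100 = 16.6667 %


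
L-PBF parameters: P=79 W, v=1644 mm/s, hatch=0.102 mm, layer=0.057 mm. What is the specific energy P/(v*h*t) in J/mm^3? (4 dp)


Build rate = 1644 * 0.102 * 0.057 = 9.558216 mm^3/s
SE = 79 / 9.558216 = 8.2651 J/mm^3


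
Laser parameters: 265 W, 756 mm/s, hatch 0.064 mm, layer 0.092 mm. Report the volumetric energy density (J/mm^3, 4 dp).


E = 265 / (756*0.064*0.092) = 59.5328 J/mm^3


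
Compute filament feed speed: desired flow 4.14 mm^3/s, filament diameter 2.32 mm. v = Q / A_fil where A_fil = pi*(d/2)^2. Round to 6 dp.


A = pi*(2.32/2)^2 = 4.227327
v = 4.14 / 4.227327 = 0.979342 mm/s


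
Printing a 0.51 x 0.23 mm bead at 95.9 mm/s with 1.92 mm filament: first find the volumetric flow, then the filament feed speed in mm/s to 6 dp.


Q = 0.51 * 0.23 * 95.9 = 11.24907 mm^3/s
A_fil = pi*(1.92/2)^2 = 2.89529179 mm^2
v_feed = 11.24907 / 2.89529179 = 3.885298 mm/s


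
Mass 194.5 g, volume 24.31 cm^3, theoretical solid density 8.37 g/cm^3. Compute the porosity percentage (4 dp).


rho_part = 194.5 / 24.31 = 8.00082271 g/cm^3
Porosity = (1 - 8.00082271/8.37)*100 = 4.4107 %


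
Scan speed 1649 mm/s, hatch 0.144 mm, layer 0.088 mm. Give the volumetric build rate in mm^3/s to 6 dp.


Rate = 1649 * 0.144 * 0.088 = 20.896128 mm^3/s


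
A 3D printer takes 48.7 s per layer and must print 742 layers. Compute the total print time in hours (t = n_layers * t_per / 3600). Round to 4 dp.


t = 742 * 48.7 / 3600 = 10.0376 hrs


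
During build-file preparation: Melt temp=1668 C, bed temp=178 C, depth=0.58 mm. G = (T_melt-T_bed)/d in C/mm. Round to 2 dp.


G = (1668-178)/0.58 = 2568.97 C/mm


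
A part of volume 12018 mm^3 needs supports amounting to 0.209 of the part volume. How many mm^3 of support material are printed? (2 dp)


V_support = 12018 * 0.209 = 2511.76 mm^3


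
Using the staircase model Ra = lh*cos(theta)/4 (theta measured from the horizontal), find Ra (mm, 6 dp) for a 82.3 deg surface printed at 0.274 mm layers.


Ra = 0.274 * cos(82.3) / 4 = 0.009178 mm


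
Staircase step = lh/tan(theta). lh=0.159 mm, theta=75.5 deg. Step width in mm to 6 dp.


step = 0.159 / tan(75.5) = 0.04112 mm


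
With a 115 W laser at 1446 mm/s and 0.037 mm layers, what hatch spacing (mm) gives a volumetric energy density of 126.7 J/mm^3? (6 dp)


h = 115 / (126.7*1446*0.037) = 0.016965 mm


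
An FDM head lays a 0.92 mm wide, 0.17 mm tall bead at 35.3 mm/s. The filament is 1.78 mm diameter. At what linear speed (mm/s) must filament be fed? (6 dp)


Q = 0.92 * 0.17 * 35.3 = 5.52092 mm^3/s
A_fil = pi*(1.78/2)^2 = 2.48845554 mm^2
v_feed = 5.52092 / 2.48845554 = 2.218613 mm/s


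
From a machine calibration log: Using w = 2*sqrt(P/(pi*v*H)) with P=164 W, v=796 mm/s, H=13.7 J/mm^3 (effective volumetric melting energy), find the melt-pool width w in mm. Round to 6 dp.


w = 2*sqrt(164/(pi*796*13.7)) = 0.138376 mm


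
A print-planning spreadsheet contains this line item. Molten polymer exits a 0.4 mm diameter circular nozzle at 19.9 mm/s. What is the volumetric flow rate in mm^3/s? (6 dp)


A = pi*(0.4/2)^2 = 0.12566371 mm^2
Q = 0.12566371 * 19.9 = 2.500708 mm^3/s


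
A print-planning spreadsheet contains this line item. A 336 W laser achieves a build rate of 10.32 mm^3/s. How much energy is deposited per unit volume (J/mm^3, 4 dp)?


SE = 336 / 10.32 = 32.5581 J/mm^3


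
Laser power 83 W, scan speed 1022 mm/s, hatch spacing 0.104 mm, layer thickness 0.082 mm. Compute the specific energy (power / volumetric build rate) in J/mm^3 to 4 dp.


Build rate = 1022 * 0.104 * 0.082 = 8.715616 mm^3/s
SE = 83 / 8.715616 = 9.5231 J/mm^3


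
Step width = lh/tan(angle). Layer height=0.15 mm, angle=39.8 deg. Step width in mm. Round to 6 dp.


step = 0.15 / tan(39.8) = 0.180036 mm


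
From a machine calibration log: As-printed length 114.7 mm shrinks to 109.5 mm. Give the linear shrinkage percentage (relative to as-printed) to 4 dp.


Shrinkage = ((114.7-109.5)/114.7)*100 = 4.5336 %


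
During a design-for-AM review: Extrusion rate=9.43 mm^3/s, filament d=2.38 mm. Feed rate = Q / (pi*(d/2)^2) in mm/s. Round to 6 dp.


A = pi*(2.38/2)^2 = 4.448809
v = 9.43 / 4.448809 = 2.119668 mm/s


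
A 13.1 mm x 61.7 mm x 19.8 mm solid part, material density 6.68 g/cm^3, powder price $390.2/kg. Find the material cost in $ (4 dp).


V = 13.1 * 61.7 * 19.8 = 16003.746 mm^3 = 16.003746 cm^3
Mass = 16.003746 * 6.68 / 1000 = 0.10690502 kg
Cost = 0.10690502 * 390.2 = 41.7143 $


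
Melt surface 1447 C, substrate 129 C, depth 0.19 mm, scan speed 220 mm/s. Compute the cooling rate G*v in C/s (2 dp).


G = (1447-129)/0.19 = 6936.84210526 C/mm
CR = 6936.84210526 * 220 = 1526105.26 C/s


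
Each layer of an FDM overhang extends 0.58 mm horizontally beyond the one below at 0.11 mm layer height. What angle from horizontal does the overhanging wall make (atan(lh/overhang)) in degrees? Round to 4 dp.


angle = atan(0.11/0.58) = 10.7389 degrees


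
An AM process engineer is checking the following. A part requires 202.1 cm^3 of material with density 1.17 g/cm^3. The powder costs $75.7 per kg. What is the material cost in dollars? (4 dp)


Mass = 202.1*1.17/1000 = 0.236457 kg
Cost = 0.236457 * 75.7 = 17.8998 $


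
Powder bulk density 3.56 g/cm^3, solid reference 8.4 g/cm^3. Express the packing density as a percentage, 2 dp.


Packing = (3.56/8.4)*100 = 42.38 %


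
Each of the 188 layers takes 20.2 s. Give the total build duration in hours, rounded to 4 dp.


t = 188 * 20.2 / 3600 = 1.0549 hrs


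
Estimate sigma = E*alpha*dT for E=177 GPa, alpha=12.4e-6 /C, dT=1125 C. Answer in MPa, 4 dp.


sigma = 177*1000 * 12.4e-6 * 1125 = 2469.15 MPa


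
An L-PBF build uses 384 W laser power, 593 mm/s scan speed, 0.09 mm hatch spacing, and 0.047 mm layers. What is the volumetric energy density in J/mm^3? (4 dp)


E = 384 / (593*0.09*0.047) = 153.0862 J/mm^3


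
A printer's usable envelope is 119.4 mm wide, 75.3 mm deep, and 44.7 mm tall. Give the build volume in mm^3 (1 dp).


V = 119.4 * 75.3 * 44.7 = 401889.7 mm^3


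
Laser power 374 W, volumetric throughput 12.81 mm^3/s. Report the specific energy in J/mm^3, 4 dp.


SE = 374 / 12.81 = 29.1959 J/mm^3


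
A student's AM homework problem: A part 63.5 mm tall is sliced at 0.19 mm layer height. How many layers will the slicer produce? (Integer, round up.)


Layers = ceil(63.5/0.19) = 335


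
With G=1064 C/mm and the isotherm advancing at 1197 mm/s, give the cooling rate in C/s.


CR = 1064 * 1197 = 1273608 C/s


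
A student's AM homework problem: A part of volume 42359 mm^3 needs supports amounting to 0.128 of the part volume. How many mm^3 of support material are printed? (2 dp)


V_support = 42359 * 0.128 = 5421.95 mm^3


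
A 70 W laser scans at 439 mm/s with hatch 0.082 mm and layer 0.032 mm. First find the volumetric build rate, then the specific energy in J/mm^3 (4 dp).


Build rate = 439 * 0.082 * 0.032 = 1.151936 mm^3/s
SE = 70 / 1.151936 = 60.7673 J/mm^3


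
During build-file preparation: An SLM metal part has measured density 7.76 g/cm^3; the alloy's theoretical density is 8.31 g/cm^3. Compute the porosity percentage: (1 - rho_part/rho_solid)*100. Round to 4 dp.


Porosity = (1-7.76/8.31)*100 = 6.6185 %


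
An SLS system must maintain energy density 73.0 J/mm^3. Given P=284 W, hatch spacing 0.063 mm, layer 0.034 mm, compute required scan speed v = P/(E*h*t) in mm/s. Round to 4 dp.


v = 284 / (73.0*0.063*0.034) = 1816.2516 mm/s


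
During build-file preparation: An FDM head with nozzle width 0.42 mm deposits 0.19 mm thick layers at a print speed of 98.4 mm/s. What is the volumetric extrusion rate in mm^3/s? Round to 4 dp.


Rate = 0.42 * 0.19 * 98.4 = 7.8523 mm^3/s


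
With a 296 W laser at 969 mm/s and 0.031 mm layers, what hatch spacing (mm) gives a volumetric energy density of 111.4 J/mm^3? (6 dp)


h = 296 / (111.4*969*0.031) = 0.088455 mm


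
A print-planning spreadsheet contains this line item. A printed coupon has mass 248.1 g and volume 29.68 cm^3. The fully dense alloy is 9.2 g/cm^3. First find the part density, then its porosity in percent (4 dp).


rho_part = 248.1 / 29.68 = 8.35916442 g/cm^3
Porosity = (1 - 8.35916442/9.2)*100 = 9.1395 %


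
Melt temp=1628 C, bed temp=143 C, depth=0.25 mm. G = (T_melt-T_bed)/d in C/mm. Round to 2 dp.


G = (1628-143)/0.25 = 5940.0 C/mm


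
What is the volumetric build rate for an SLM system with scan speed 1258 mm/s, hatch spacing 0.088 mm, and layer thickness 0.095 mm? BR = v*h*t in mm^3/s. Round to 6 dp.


Rate = 1258 * 0.088 * 0.095 = 10.51688 mm^3/s


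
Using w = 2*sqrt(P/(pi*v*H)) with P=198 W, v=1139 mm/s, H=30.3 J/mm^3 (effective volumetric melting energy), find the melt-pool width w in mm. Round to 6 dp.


w = 2*sqrt(198/(pi*1139*30.3)) = 0.085468 mm


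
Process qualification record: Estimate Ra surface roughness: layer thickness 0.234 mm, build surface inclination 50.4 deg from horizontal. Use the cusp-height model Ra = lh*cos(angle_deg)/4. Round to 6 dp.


Ra = 0.234 * cos(50.4) / 4 = 0.037289 mm


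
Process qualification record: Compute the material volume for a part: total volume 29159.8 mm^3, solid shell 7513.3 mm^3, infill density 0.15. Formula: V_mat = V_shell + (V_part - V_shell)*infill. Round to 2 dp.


V_infill = (29159.8 - 7513.3) * 0.15 = 3246.98
V_total = 7513.3 + 3246.98 = 10760.28 mm^3


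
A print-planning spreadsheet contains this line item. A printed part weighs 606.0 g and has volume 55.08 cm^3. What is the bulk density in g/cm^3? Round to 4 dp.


rho = 606.0 / 55.08 = 11.0022 g/cm^3


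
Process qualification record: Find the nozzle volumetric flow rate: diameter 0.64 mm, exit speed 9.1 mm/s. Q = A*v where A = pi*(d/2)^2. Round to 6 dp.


A = pi*(0.64/2)^2 = 0.32169909 mm^2
Q = 0.32169909 * 9.1 = 2.927462 mm^3/s


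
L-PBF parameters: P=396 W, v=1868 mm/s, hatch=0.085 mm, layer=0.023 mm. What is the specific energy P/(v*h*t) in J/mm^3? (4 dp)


Build rate = 1868 * 0.085 * 0.023 = 3.65194 mm^3/s
SE = 396 / 3.65194 = 108.4355 J/mm^3


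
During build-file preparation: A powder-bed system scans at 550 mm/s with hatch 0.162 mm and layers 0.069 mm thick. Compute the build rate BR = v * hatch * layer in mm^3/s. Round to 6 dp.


Rate = 550 * 0.162 * 0.069 = 6.1479 mm^3/s


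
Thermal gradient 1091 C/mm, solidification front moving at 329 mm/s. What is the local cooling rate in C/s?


CR = 1091 * 329 = 358939 C/s


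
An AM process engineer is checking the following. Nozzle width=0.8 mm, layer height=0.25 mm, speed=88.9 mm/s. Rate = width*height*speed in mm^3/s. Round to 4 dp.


Rate = 0.8 * 0.25 * 88.9 = 17.78 mm^3/s


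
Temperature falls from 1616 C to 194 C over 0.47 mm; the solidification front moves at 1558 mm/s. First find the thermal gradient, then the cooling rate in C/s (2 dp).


G = (1616-194)/0.47 = 3025.53191489 C/mm
CR = 3025.53191489 * 1558 = 4713778.72 C/s


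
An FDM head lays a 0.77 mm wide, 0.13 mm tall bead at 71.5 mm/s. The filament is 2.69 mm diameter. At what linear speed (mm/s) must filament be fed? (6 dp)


Q = 0.77 * 0.13 * 71.5 = 7.15715 mm^3/s
A_fil = pi*(2.69/2)^2 = 5.68321965 mm^2
v_feed = 7.15715 / 5.68321965 = 1.259348 mm/s


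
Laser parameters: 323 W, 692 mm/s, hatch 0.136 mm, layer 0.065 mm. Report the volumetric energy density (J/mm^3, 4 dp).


E = 323 / (692*0.136*0.065) = 52.8012 J/mm^3


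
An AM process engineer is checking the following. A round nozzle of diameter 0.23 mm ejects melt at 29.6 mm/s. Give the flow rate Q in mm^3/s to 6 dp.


A = pi*(0.23/2)^2 = 0.04154756 mm^2
Q = 0.04154756 * 29.6 = 1.229808 mm^3/s


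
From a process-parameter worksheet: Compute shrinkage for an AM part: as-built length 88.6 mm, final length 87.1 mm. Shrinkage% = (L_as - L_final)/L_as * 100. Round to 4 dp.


Shrinkage = ((88.6-87.1)/88.6)*100 = 1.693 %


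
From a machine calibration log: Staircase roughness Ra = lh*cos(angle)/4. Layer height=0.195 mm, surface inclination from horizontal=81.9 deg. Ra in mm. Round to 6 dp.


Ra = 0.195 * cos(81.9) / 4 = 0.006869 mm


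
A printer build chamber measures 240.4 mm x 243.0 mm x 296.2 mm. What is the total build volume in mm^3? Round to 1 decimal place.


V = 240.4 * 243.0 * 296.2 = 17303174.6 mm^3


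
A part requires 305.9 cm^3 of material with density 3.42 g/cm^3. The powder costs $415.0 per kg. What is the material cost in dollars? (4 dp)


Mass = 305.9*3.42/1000 = 1.046178 kg
Cost = 1.046178 * 415.0 = 434.1639 $


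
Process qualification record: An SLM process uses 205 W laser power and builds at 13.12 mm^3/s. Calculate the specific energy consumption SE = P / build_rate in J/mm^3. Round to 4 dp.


SE = 205 / 13.12 = 15.625 J/mm^3


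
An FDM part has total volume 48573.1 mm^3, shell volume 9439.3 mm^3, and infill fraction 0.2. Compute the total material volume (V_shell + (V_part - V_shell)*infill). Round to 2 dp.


V_infill = (48573.1 - 9439.3) * 0.2 = 7826.76
V_total = 9439.3 + 7826.76 = 17266.06 mm^3


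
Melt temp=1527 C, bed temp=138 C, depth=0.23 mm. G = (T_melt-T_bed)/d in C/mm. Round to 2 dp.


G = (1527-138)/0.23 = 6039.13 C/mm


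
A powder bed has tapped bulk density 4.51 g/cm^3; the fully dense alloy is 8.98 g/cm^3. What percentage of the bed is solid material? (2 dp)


Packing = (4.51/8.98)*100 = 50.22 %


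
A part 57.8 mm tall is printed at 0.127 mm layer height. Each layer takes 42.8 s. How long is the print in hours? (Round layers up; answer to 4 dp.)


Layers = ceil(57.8/0.127) = 456
t = 456 * 42.8 / 3600 = 5.4213 hrs


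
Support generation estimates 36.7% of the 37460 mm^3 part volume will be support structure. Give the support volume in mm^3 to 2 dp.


V_support = 37460 * 0.367 = 13747.82 mm^3


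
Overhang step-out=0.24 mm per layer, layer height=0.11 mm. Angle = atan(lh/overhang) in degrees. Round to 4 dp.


angle = atan(0.11/0.24) = 24.6236 degrees


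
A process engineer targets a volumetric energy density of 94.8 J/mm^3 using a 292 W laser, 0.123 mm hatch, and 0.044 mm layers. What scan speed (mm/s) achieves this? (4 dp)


v = 292 / (94.8*0.123*0.044) = 569.1369 mm/s


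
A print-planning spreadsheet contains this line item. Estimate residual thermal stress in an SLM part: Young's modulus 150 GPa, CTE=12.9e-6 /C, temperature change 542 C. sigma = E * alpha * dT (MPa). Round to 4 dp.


sigma = 150*1000 * 12.9e-6 * 542 = 1048.77 MPa


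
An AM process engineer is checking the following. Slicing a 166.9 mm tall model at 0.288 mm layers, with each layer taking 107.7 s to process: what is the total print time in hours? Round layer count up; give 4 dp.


Layers = ceil(166.9/0.288) = 580
t = 580 * 107.7 / 3600 = 17.3517 hrs


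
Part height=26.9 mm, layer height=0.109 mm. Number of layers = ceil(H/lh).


Layers = ceil(26.9/0.109) = 247


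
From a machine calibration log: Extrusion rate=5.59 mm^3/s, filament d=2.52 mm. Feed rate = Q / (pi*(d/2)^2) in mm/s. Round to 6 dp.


A = pi*(2.52/2)^2 = 4.987592
v = 5.59 / 4.987592 = 1.120781 mm/s


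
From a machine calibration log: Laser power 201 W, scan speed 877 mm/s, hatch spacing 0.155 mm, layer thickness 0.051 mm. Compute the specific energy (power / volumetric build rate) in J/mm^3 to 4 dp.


Build rate = 877 * 0.155 * 0.051 = 6.932685 mm^3/s
SE = 201 / 6.932685 = 28.9931 J/mm^3


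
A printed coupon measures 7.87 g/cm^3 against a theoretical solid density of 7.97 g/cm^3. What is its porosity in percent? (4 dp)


Porosity = (1-7.87/7.97)*100 = 1.2547 %


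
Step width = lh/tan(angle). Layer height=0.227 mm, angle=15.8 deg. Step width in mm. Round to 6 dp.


step = 0.227 / tan(15.8) = 0.802201 mm


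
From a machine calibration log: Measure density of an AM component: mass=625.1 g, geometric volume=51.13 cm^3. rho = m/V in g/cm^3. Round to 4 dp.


rho = 625.1 / 51.13 = 12.2257 g/cm^3


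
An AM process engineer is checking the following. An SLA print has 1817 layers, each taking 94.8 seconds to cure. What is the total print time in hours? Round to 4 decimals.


t = 1817 * 94.8 / 3600 = 47.8477 hrs


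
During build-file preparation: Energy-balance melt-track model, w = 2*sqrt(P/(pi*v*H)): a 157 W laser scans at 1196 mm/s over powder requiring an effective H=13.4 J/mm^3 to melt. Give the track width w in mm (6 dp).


w = 2*sqrt(157/(pi*1196*13.4)) = 0.111683 mm


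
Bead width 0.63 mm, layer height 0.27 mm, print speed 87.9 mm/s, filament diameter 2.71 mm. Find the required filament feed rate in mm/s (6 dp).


Q = 0.63 * 0.27 * 87.9 = 14.95179 mm^3/s
A_fil = pi*(2.71/2)^2 = 5.76804265 mm^2
v_feed = 14.95179 / 5.76804265 = 2.592177 mm/s


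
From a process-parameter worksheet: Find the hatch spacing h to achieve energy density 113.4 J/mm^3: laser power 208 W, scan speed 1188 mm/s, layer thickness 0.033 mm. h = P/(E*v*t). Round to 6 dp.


h = 208 / (113.4*1188*0.033) = 0.046786 mm


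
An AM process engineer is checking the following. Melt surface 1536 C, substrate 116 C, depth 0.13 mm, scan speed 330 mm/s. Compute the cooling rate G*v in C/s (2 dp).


G = (1536-116)/0.13 = 10923.07692308 C/mm
CR = 10923.07692308 * 330 = 3604615.38 C/s


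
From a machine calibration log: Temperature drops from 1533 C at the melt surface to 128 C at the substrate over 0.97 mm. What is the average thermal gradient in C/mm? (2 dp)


G = (1533-128)/0.97 = 1448.45 C/mm


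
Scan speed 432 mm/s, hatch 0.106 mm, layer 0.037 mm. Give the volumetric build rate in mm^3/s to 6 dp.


Rate = 432 * 0.106 * 0.037 = 1.694304 mm^3/s


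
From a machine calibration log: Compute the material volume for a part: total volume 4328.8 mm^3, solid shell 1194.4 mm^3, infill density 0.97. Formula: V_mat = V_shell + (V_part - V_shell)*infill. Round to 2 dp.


V_infill = (4328.8 - 1194.4) * 0.97 = 3040.37
V_total = 1194.4 + 3040.37 = 4234.77 mm^3


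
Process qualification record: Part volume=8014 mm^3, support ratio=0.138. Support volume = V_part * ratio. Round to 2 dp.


V_support = 8014 * 0.138 = 1105.93 mm^3


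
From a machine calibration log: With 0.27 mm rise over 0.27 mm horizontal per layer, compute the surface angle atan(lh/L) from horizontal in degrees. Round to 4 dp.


angle = atan(0.27/0.27) = 45.0 degrees


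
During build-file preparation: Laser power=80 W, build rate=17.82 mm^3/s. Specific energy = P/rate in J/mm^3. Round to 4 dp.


SE = 80 / 17.82 = 4.4893 J/mm^3


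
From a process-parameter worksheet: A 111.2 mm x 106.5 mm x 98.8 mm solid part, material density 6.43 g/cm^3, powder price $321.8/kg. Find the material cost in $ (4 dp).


V = 111.2 * 106.5 * 98.8 = 1170068.64 mm^3 = 1170.06864 cm^3
Mass = 1170.06864 * 6.43 / 1000 = 7.52354136 kg
Cost = 7.52354136 * 321.8 = 2421.0756 $


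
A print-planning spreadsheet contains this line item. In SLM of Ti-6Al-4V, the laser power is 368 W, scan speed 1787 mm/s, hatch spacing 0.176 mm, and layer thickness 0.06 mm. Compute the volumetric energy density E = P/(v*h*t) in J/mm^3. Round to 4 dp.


E = 368 / (1787*0.176*0.06) = 19.5011 J/mm^3


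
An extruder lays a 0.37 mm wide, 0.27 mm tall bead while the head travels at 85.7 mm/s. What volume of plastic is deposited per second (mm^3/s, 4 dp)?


Rate = 0.37 * 0.27 * 85.7 = 8.5614 mm^3/s


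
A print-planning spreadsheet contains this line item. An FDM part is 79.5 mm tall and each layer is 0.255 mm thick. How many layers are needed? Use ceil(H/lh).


Layers = ceil(79.5/0.255) = 312


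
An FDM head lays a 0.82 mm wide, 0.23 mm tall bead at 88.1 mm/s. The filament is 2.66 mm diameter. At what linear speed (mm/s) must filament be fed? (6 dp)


Q = 0.82 * 0.23 * 88.1 = 16.61566 mm^3/s
A_fil = pi*(2.66/2)^2 = 5.55716324 mm^2
v_feed = 16.61566 / 5.55716324 = 2.989954 mm/s


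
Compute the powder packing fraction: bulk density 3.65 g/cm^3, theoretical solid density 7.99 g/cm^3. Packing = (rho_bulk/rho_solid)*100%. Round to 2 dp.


Packing = (3.65/7.99)*100 = 45.68 %


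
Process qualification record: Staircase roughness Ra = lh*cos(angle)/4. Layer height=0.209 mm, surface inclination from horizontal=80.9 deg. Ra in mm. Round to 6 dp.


Ra = 0.209 * cos(80.9) / 4 = 0.008264 mm


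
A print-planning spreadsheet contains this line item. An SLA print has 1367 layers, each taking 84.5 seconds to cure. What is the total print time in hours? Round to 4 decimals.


t = 1367 * 84.5 / 3600 = 32.0865 hrs


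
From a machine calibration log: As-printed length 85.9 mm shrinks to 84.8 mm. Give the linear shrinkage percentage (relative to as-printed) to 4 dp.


Shrinkage = ((85.9-84.8)/85.9)*100 = 1.2806 %


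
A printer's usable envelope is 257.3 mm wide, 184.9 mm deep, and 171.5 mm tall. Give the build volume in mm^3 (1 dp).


V = 257.3 * 184.9 * 171.5 = 8159073.1 mm^3


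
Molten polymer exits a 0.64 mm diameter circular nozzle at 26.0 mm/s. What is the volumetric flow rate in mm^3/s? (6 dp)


A = pi*(0.64/2)^2 = 0.32169909 mm^2
Q = 0.32169909 * 26.0 = 8.364176 mm^3/s


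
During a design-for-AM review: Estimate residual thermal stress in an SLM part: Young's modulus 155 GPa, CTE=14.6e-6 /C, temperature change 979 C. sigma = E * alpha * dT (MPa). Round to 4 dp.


sigma = 155*1000 * 14.6e-6 * 979 = 2215.477 MPa


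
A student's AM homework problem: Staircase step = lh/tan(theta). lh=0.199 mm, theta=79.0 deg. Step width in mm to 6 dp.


step = 0.199 / tan(79.0) = 0.038682 mm


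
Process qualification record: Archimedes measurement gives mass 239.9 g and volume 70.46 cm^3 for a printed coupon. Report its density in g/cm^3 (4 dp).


rho = 239.9 / 70.46 = 3.4048 g/cm^3


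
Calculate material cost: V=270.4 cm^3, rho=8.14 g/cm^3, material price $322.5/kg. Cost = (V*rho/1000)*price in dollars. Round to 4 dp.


Mass = 270.4*8.14/1000 = 2.201056 kg
Cost = 2.201056 * 322.5 = 709.8406 $


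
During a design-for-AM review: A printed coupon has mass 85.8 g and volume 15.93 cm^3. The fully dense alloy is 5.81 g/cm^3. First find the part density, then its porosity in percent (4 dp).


rho_part = 85.8 / 15.93 = 5.38606403 g/cm^3
Porosity = (1 - 5.38606403/5.81)*100 = 7.2967 %


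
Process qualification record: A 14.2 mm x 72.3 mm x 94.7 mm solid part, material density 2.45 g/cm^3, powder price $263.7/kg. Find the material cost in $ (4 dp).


V = 14.2 * 72.3 * 94.7 = 97224.702 mm^3 = 97.224702 cm^3
Mass = 97.224702 * 2.45 / 1000 = 0.23820052 kg
Cost = 0.23820052 * 263.7 = 62.8135 $


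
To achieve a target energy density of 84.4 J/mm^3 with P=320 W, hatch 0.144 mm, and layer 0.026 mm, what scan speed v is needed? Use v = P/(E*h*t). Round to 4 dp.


v = 320 / (84.4*0.144*0.026) = 1012.6787 mm/s


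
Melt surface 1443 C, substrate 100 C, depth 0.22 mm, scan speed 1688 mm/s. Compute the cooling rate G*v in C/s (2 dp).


G = (1443-100)/0.22 = 6104.54545455 C/mm
CR = 6104.54545455 * 1688 = 10304472.73 C/s


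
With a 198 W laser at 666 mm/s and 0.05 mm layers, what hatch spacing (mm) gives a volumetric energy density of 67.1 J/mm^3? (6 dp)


h = 198 / (67.1*666*0.05) = 0.088613 mm


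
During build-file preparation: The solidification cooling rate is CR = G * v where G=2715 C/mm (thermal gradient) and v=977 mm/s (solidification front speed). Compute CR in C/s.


CR = 2715 * 977 = 2652555 C/s


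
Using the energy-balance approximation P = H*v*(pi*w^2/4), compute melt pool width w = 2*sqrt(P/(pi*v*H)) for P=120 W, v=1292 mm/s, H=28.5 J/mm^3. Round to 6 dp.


w = 2*sqrt(120/(pi*1292*28.5)) = 0.064416 mm


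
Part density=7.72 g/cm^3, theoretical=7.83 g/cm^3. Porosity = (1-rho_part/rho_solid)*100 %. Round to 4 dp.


Porosity = (1-7.72/7.83)*100 = 1.4049 %


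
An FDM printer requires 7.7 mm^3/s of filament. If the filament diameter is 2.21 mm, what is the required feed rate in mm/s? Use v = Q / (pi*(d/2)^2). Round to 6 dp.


A = pi*(2.21/2)^2 = 3.835963
v = 7.7 / 3.835963 = 2.007319 mm/s


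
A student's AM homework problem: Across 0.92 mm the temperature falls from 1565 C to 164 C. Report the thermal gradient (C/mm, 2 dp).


G = (1565-164)/0.92 = 1522.83 C/mm


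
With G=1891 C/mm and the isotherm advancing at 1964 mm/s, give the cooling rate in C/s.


CR = 1891 * 1964 = 3713924 C/s


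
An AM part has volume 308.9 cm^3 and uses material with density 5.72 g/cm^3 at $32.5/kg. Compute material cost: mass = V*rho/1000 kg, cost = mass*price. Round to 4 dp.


Mass = 308.9*5.72/1000 = 1.766908 kg
Cost = 1.766908 * 32.5 = 57.4245 $


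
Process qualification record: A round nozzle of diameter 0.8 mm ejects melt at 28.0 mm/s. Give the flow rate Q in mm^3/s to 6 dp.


A = pi*(0.8/2)^2 = 0.50265482 mm^2
Q = 0.50265482 * 28.0 = 14.074335 mm^3/s


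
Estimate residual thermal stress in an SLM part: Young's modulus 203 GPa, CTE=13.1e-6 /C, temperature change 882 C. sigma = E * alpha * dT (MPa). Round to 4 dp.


sigma = 203*1000 * 13.1e-6 * 882 = 2345.5026 MPa


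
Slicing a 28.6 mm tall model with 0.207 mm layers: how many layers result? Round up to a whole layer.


Layers = ceil(28.6/0.207) = 139


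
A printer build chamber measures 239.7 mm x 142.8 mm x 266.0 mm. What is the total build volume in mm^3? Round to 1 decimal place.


V = 239.7 * 142.8 * 266.0 = 9104956.6 mm^3


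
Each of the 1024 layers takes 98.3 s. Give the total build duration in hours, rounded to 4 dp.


t = 1024 * 98.3 / 3600 = 27.9609 hrs


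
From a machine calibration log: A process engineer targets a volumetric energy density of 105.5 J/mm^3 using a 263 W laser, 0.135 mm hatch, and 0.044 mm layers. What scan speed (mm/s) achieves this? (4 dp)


v = 263 / (105.5*0.135*0.044) = 419.6786 mm/s


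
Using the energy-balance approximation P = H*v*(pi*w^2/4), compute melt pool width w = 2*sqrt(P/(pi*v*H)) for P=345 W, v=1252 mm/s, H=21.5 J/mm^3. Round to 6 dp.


w = 2*sqrt(345/(pi*1252*21.5)) = 0.127745 mm


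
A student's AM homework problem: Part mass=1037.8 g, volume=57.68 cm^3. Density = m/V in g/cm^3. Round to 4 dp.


rho = 1037.8 / 57.68 = 17.9924 g/cm^3


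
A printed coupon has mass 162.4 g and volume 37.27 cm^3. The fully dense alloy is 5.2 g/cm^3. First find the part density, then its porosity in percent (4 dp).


rho_part = 162.4 / 37.27 = 4.357392 g/cm^3
Porosity = (1 - 4.357392/5.2)*100 = 16.204 %


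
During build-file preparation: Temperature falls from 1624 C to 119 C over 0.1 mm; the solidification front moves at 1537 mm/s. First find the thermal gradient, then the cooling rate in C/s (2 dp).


G = (1624-119)/0.1 = 15050.0 C/mm
CR = 15050.0 * 1537 = 23131850.0 C/s


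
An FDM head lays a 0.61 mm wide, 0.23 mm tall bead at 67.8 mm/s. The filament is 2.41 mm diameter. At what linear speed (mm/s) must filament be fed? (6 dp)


Q = 0.61 * 0.23 * 67.8 = 9.51234 mm^3/s
A_fil = pi*(2.41/2)^2 = 4.56167107 mm^2
v_feed = 9.51234 / 4.56167107 = 2.085275 mm/s


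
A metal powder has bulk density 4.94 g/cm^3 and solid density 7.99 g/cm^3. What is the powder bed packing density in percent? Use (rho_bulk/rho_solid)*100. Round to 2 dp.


Packing = (4.94/7.99)*100 = 61.83 %


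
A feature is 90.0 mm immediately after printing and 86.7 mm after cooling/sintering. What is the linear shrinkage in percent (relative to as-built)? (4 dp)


Shrinkage = ((90.0-86.7)/90.0)*100 = 3.6667 %


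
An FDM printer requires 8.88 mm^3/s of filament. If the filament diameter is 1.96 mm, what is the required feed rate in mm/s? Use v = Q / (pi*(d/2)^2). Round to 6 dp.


A = pi*(1.96/2)^2 = 3.017186
v = 8.88 / 3.017186 = 2.94314 mm/s


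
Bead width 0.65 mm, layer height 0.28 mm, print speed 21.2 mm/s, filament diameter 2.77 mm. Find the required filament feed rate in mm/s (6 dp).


Q = 0.65 * 0.28 * 21.2 = 3.8584 mm^3/s
A_fil = pi*(2.77/2)^2 = 6.02628157 mm^2
v_feed = 3.8584 / 6.02628157 = 0.640262 mm/s


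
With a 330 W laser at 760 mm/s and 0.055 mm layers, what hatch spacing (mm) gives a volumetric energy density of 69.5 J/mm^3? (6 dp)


h = 330 / (69.5*760*0.055) = 0.113593 mm


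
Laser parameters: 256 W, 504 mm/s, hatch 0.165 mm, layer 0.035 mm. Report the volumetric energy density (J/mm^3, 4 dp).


E = 256 / (504*0.165*0.035) = 87.9544 J/mm^3


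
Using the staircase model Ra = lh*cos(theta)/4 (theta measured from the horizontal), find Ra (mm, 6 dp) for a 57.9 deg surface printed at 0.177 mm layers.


Ra = 0.177 * cos(57.9) / 4 = 0.023514 mm


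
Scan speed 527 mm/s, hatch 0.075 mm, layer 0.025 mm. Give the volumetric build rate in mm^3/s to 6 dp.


Rate = 527 * 0.075 * 0.025 = 0.988125 mm^3/s


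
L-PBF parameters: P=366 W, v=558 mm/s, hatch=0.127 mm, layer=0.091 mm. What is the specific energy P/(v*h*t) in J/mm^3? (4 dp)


Build rate = 558 * 0.127 * 0.091 = 6.448806 mm^3/s
SE = 366 / 6.448806 = 56.7547 J/mm^3


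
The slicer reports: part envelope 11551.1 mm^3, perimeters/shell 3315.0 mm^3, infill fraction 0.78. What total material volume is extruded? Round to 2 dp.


V_infill = (11551.1 - 3315.0) * 0.78 = 6424.16
V_total = 3315.0 + 6424.16 = 9739.16 mm^3


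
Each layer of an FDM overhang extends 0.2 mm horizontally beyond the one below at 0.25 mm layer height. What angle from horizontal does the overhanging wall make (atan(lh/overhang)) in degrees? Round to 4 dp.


angle = atan(0.25/0.2) = 51.3402 degrees


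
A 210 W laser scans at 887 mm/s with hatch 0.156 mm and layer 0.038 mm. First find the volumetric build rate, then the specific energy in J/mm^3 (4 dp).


Build rate = 887 * 0.156 * 0.038 = 5.258136 mm^3/s
SE = 210 / 5.258136 = 39.9381 J/mm^3


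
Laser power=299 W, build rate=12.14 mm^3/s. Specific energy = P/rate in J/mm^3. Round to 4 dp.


SE = 299 / 12.14 = 24.6293 J/mm^3


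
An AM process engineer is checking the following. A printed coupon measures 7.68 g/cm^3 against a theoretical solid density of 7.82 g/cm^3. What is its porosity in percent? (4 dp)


Porosity = (1-7.68/7.82)*100 = 1.7903 %


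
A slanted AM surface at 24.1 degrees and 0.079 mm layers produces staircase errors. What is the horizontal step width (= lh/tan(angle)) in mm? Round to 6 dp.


step = 0.079 / tan(24.1) = 0.176607 mm


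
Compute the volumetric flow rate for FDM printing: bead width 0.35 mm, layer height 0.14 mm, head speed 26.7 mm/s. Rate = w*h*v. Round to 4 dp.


Rate = 0.35 * 0.14 * 26.7 = 1.3083 mm^3/s


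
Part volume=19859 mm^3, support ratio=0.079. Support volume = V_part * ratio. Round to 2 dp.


V_support = 19859 * 0.079 = 1568.86 mm^3


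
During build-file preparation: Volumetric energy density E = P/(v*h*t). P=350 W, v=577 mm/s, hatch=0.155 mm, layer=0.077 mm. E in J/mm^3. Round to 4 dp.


E = 350 / (577*0.155*0.077) = 50.8241 J/mm^3


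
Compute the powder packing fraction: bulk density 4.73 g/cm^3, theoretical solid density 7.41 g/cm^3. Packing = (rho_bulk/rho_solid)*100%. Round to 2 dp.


Packing = (4.73/7.41)*100 = 63.83 %


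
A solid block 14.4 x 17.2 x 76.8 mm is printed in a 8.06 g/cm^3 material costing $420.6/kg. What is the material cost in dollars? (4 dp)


V = 14.4 * 17.2 * 76.8 = 19021.824 mm^3 = 19.021824 cm^3
Mass = 19.021824 * 8.06 / 1000 = 0.1533159 kg
Cost = 0.1533159 * 420.6 = 64.4847 $


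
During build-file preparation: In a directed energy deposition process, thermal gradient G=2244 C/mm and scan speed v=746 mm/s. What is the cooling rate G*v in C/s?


CR = 2244 * 746 = 1674024 C/s


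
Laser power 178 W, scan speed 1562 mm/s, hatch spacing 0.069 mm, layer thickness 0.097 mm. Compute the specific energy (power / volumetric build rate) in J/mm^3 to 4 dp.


Build rate = 1562 * 0.069 * 0.097 = 10.454466 mm^3/s
SE = 178 / 10.454466 = 17.0262 J/mm^3


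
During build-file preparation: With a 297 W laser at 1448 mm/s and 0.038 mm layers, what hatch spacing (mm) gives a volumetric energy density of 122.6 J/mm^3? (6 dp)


h = 297 / (122.6*1448*0.038) = 0.044026 mm


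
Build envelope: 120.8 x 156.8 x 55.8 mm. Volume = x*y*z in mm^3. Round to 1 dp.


V = 120.8 * 156.8 * 55.8 = 1056932.4 mm^3


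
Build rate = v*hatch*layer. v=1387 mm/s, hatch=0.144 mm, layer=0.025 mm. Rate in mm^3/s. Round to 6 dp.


Rate = 1387 * 0.144 * 0.025 = 4.9932 mm^3/s


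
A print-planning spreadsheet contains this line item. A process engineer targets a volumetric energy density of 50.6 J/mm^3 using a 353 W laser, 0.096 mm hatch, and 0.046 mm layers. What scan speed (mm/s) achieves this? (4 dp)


v = 353 / (50.6*0.096*0.046) = 1579.7746 mm/s


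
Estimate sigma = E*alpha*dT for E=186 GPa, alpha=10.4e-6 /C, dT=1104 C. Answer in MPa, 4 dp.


sigma = 186*1000 * 10.4e-6 * 1104 = 2135.5776 MPa


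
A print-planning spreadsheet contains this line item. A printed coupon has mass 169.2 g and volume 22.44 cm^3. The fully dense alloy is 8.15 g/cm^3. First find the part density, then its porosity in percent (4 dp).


rho_part = 169.2 / 22.44 = 7.54010695 g/cm^3
Porosity = (1 - 7.54010695/8.15)*100 = 7.4834 %


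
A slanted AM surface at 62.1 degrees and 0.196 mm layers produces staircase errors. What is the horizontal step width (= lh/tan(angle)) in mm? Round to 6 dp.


step = 0.196 / tan(62.1) = 0.103777 mm


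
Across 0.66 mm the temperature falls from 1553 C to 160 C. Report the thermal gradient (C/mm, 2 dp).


G = (1553-160)/0.66 = 2110.61 C/mm


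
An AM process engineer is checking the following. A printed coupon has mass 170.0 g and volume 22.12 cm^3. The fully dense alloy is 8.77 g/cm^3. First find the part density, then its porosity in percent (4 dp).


rho_part = 170.0 / 22.12 = 7.68535262 g/cm^3
Porosity = (1 - 7.68535262/8.77)*100 = 12.3677 %


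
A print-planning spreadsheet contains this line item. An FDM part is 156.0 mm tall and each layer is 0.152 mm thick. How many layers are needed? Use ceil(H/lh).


Layers = ceil(156.0/0.152) = 1027


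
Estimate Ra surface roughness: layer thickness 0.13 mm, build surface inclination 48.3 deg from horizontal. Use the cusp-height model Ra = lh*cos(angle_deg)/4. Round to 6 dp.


Ra = 0.13 * cos(48.3) / 4 = 0.02162 mm


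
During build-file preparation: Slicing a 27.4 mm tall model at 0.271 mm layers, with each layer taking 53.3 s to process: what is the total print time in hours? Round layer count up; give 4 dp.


Layers = ceil(27.4/0.271) = 102
t = 102 * 53.3 / 3600 = 1.5102 hrs


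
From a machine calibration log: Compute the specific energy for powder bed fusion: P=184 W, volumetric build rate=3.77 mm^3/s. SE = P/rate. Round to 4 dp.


SE = 184 / 3.77 = 48.8064 J/mm^3


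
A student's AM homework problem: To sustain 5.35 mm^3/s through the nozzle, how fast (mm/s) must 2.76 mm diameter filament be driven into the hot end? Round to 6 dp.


A = pi*(2.76/2)^2 = 5.982849
v = 5.35 / 5.982849 = 0.894223 mm/s


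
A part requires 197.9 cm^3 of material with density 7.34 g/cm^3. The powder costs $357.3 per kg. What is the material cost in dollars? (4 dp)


Mass = 197.9*7.34/1000 = 1.452586 kg
Cost = 1.452586 * 357.3 = 519.009 $


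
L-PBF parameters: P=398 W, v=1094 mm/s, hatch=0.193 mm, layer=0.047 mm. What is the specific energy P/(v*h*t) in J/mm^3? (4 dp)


Build rate = 1094 * 0.193 * 0.047 = 9.923674 mm^3/s
SE = 398 / 9.923674 = 40.1061 J/mm^3


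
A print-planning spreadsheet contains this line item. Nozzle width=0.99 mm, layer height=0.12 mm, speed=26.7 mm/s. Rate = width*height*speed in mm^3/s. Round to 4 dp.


Rate = 0.99 * 0.12 * 26.7 = 3.172 mm^3/s


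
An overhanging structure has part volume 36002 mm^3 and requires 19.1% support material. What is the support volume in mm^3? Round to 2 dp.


V_support = 36002 * 0.191 = 6876.38 mm^3


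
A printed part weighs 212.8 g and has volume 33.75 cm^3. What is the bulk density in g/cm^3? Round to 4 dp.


rho = 212.8 / 33.75 = 6.3052 g/cm^3


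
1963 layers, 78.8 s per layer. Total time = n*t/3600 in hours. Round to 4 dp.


t = 1963 * 78.8 / 3600 = 42.9679 hrs


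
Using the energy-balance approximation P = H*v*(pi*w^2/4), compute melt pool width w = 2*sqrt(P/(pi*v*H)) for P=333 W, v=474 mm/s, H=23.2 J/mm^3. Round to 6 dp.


w = 2*sqrt(333/(pi*474*23.2)) = 0.196356 mm


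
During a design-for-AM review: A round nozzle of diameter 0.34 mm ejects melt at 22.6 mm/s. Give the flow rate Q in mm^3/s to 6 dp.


A = pi*(0.34/2)^2 = 0.09079203 mm^2
Q = 0.09079203 * 22.6 = 2.0519 mm^3/s
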